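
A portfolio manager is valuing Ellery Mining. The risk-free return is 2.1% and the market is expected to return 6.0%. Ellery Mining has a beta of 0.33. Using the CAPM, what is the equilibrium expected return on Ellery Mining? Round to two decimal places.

3.39%

Market risk premium = E(R_m) − R_f = 6.0% − 2.1% = 3.90%
E(R) = R_f + β × MRP = 2.1% + 0.33 × 3.9% = 3.39%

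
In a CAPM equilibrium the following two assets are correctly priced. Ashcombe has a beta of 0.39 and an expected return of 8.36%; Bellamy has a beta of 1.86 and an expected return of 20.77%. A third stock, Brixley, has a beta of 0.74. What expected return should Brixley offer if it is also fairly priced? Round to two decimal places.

11.31%

MRP (SML slope) = (20.77% − 8.36%) / (1.86 − 0.39) = 12.41% / 1.47 = 8.4422%
R_f (intercept) = 8.36% − 0.39 × 8.4422% = 5.0675%
E(R_Brixley) = R_f + β × MRP = 5.0675% + 0.74 × 8.4422% = 11.31%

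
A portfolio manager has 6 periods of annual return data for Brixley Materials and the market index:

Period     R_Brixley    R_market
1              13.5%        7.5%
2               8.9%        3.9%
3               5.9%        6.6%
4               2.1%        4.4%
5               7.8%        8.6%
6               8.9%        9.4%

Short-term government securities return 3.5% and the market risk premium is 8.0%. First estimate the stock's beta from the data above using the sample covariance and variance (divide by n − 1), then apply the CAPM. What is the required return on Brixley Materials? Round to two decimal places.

Mean R_i = (13.5 + 8.9 + 5.9 + 2.1 + 7.8 + 8.9) / 6 = 7.8500%
Mean R_m = (7.5 + 3.9 + 6.6 + 4.4 + 8.6 + 9.4) / 6 = 6.7333%
Σ(R_i − R̄_i)(R_m − R̄_m) = 17.7400  ⇒  Cov = 17.7400 / 5 = 3.5480
Σ(R_m − R̄_m)² = 24.6733  ⇒  Var(R_m) = 24.6733 / 5 = 4.9347
β = Cov / Var(R_m) = 3.5480 / 4.9347 = 0.7190
E(R) = R_f + β × MRP = 3.5% + 0.7190 × 8.0% = 9.25%

9.25%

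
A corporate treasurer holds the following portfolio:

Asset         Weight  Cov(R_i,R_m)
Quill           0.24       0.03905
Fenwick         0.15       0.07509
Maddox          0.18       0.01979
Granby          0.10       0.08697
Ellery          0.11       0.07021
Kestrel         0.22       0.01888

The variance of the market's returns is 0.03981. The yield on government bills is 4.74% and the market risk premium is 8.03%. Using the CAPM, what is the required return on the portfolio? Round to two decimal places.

13.77%

β_Quill = 0.03905 / 0.03981 = 0.9809
β_Fenwick = 0.07509 / 0.03981 = 1.8862
β_Maddox = 0.01979 / 0.03981 = 0.4971
β_Granby = 0.08697 / 0.03981 = 2.1846
β_Ellery = 0.07021 / 0.03981 = 1.7636
β_Kestrel = 0.01888 / 0.03981 = 0.4743
β_P = Σ w_i β_i = 0.24×0.9809 + 0.15×1.8862 + 0.18×0.4971 + 0.10×2.1846 + 0.11×1.7636 + 0.22×0.4743 = 1.1246
E(R_P) = R_f + β_P × MRP = 4.74% + 1.1246 × 8.03% = 13.77%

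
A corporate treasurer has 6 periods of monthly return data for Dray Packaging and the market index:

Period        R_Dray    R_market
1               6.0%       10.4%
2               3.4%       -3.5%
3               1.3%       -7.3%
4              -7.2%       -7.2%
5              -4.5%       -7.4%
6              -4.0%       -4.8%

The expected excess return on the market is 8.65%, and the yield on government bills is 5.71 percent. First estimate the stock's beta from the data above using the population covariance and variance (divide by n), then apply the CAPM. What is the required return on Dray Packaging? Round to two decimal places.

10.39%

Mean R_i = (6.0 + 3.4 + 1.3 − 7.2 − 4.5 − 4.0) / 6 = -0.8333%
Mean R_m = (10.4 − 3.5 − 7.3 − 7.2 − 7.4 − 4.8) / 6 = -3.3000%
Σ(R_i − R̄_i)(R_m − R̄_m) = 128.8500  ⇒  Cov = 128.8500 / 6 = 21.4750
Σ(R_m − R̄_m)² = 238.0000  ⇒  Var(R_m) = 238.0000 / 6 = 39.6667
β = Cov / Var(R_m) = 21.4750 / 39.6667 = 0.5414
E(R) = R_f + β × MRP = 5.71% + 0.5414 × 8.65% = 10.39%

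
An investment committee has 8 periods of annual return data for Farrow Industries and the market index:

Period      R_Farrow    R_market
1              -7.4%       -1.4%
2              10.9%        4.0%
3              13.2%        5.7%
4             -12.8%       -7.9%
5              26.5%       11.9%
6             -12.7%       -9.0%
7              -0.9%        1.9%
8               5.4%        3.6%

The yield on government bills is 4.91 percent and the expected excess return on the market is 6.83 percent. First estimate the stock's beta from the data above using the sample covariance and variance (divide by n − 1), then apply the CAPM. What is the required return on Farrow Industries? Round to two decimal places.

Mean R_i = (-7.4 + 10.9 + 13.2 − 12.8 + 26.5 − 12.7 − 0.9 + 5.4) / 8 = 2.7750%
Mean R_m = (-1.4 + 4.0 + 5.7 − 7.9 + 11.9 − 9.0 + 1.9 + 3.6) / 8 = 1.1000%
Σ(R_i − R̄_i)(R_m − R̄_m) = 653.2800  ⇒  Cov = 653.2800 / 7 = 93.3257
Σ(R_m − R̄_m)² = 342.3600  ⇒  Var(R_m) = 342.3600 / 7 = 48.9086
β = Cov / Var(R_m) = 93.3257 / 48.9086 = 1.9082
E(R) = R_f + β × MRP = 4.91% + 1.9082 × 6.83% = 17.94%

17.94%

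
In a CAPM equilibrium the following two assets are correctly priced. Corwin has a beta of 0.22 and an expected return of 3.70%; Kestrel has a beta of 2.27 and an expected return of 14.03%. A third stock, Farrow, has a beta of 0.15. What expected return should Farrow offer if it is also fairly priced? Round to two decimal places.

MRP (SML slope) = (14.03% − 3.70%) / (2.27 − 0.22) = 10.33% / 2.05 = 5.0390%
R_f (intercept) = 3.70% − 0.22 × 5.0390% = 2.5914%
E(R_Farrow) = R_f + β × MRP = 2.5914% + 0.15 × 5.0390% = 3.35%

3.35%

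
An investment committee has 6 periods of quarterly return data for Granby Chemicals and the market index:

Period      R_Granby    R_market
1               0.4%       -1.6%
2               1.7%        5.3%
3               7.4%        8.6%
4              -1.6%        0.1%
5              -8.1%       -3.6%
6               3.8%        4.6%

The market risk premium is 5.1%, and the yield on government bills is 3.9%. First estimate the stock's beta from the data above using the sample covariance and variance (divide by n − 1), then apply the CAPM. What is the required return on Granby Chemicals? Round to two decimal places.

Mean R_i = (0.4 + 1.7 + 7.4 − 1.6 − 8.1 + 3.8) / 6 = 0.6000%
Mean R_m = (-1.6 + 5.3 + 8.6 + 0.1 − 3.6 + 4.6) / 6 = 2.2333%
Σ(R_i − R̄_i)(R_m − R̄_m) = 110.4500  ⇒  Cov = 110.4500 / 5 = 22.0900
Σ(R_m − R̄_m)² = 108.8133  ⇒  Var(R_m) = 108.8133 / 5 = 21.7627
β = Cov / Var(R_m) = 22.0900 / 21.7627 = 1.0150
E(R) = R_f + β × MRP = 3.9% + 1.0150 × 5.1% = 9.08%

9.08%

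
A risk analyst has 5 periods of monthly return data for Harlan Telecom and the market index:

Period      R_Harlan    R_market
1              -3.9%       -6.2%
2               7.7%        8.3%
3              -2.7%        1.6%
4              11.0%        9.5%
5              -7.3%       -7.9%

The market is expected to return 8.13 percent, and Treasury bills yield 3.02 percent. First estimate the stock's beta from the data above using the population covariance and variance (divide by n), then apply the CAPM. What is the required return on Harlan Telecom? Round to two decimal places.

7.81%

Mean R_i = (-3.9 + 7.7 − 2.7 + 11.0 − 7.3) / 5 = 0.9600%
Mean R_m = (-6.2 + 8.3 + 1.6 + 9.5 − 7.9) / 5 = 1.0600%
Σ(R_i − R̄_i)(R_m − R̄_m) = 240.8520  ⇒  Cov = 240.8520 / 5 = 48.1704
Σ(R_m − R̄_m)² = 256.9320  ⇒  Var(R_m) = 256.9320 / 5 = 51.3864
β = Cov / Var(R_m) = 48.1704 / 51.3864 = 0.9374
MRP = 8.13% − 3.02% = 5.11%
E(R) = R_f + β × MRP = 3.02% + 0.9374 × 5.11% = 7.81%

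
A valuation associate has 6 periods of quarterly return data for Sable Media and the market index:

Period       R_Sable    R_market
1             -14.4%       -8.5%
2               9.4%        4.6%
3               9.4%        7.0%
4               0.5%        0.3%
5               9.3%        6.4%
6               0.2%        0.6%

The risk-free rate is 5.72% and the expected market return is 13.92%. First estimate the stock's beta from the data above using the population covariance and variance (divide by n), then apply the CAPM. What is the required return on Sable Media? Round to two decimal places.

Mean R_i = (-14.4 + 9.4 + 9.4 + 0.5 + 9.3 + 0.2) / 6 = 2.4000%
Mean R_m = (-8.5 + 4.6 + 7.0 + 0.3 + 6.4 + 0.6) / 6 = 1.7333%
Σ(R_i − R̄_i)(R_m − R̄_m) = 266.2700  ⇒  Cov = 266.2700 / 6 = 44.3783
Σ(R_m − R̄_m)² = 165.7933  ⇒  Var(R_m) = 165.7933 / 6 = 27.6322
β = Cov / Var(R_m) = 44.3783 / 27.6322 = 1.6060
MRP = 13.92% − 5.72% = 8.20%
E(R) = R_f + β × MRP = 5.72% + 1.6060 × 8.20% = 18.89%

18.89%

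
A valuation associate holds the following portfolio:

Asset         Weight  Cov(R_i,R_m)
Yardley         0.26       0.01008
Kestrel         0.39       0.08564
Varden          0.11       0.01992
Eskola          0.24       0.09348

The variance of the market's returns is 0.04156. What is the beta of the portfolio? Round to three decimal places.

β_Yardley = 0.01008 / 0.04156 = 0.2425
β_Kestrel = 0.08564 / 0.04156 = 2.0606
β_Varden = 0.01992 / 0.04156 = 0.4793
β_Eskola = 0.09348 / 0.04156 = 2.2493
β_P = Σ w_i β_i = 0.26×0.2425 + 0.39×2.0606 + 0.11×0.4793 + 0.24×2.2493 = 1.4592

1.459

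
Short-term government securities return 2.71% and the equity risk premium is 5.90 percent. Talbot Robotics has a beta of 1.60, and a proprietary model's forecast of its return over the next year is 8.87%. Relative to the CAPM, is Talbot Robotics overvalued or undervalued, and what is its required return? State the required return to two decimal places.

Overvalued; required return 12.15%

Required return = R_f + β·MRP = 2.71% + 1.60 × 5.90% = 12.15%
Forecast 8.87% < required 12.15% → the stock plots below the SML → overvalued.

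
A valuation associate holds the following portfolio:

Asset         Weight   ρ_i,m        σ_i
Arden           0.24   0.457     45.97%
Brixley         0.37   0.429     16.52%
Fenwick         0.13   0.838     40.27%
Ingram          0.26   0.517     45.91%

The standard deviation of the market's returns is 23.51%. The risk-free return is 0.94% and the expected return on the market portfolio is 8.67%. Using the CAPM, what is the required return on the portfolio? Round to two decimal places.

6.93%

β_Arden = 0.457 × 45.97% / 23.51% = 0.8936
β_Brixley = 0.429 × 16.52% / 23.51% = 0.3014
β_Fenwick = 0.838 × 40.27% / 23.51% = 1.4354
β_Ingram = 0.517 × 45.91% / 23.51% = 1.0096
β_P = Σ w_i β_i = 0.24×0.8936 + 0.37×0.3014 + 0.13×1.4354 + 0.26×1.0096 = 0.7751
MRP = 8.67% − 0.94% = 7.73%
E(R_P) = R_f + β_P × MRP = 0.94% + 0.7751 × 7.73% = 6.93%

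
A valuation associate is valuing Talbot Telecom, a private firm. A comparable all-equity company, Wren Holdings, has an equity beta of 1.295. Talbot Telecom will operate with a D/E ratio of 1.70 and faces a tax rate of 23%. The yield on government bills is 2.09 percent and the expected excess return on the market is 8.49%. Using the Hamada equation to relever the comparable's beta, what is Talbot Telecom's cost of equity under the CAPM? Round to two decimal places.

27.48%

β_L = β_U × [1 + (1 − t)(D/E)] = 1.295 × [1 + (1 − 0.23) × 1.70]
    = 1.295 × [1 + 0.77 × 1.70] = 1.295 × 2.3090 = 2.9902
E(R) = R_f + β_L × MRP = 2.09% + 2.9902 × 8.49% = 27.48%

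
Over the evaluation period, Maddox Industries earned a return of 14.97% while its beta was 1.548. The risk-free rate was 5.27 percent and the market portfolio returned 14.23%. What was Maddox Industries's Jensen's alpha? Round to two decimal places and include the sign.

-4.17%

Market excess return = 14.23% − 5.27% = 8.96%
CAPM benchmark = R_f + β(R_m − R_f) = 5.27% + 1.548 × 8.96% = 19.14008%
α = actual − benchmark = 14.97% − 19.14008% = -4.17%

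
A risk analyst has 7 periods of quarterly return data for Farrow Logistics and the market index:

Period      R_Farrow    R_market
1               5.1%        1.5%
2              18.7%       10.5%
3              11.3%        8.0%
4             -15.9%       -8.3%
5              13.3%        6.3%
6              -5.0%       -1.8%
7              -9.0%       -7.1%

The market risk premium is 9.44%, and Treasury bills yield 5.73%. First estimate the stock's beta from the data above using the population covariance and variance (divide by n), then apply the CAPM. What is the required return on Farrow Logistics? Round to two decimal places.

21.87%

Mean R_i = (5.1 + 18.7 + 11.3 − 15.9 + 13.3 − 5.0 − 9.0) / 7 = 2.6429%
Mean R_m = (1.5 + 10.5 + 8.0 − 8.3 + 6.3 − 1.8 − 7.1) / 7 = 1.3000%
Σ(R_i − R̄_i)(R_m − R̄_m) = 559.0100  ⇒  Cov = 559.0100 / 7 = 79.8586
Σ(R_m − R̄_m)² = 326.9000  ⇒  Var(R_m) = 326.9000 / 7 = 46.7000
β = Cov / Var(R_m) = 79.8586 / 46.7000 = 1.7100
E(R) = R_f + β × MRP = 5.73% + 1.7100 × 9.44% = 21.87%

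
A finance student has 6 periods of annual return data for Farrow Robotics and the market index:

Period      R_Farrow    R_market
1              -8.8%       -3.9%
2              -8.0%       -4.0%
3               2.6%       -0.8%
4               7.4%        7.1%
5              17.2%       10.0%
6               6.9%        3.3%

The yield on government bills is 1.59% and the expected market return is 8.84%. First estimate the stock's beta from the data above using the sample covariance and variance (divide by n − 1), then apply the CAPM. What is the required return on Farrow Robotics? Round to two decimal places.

13.41%

Mean R_i = (-8.8 − 8.0 + 2.6 + 7.4 + 17.2 + 6.9) / 6 = 2.8833%
Mean R_m = (-3.9 − 4.0 − 0.8 + 7.1 + 10.0 + 3.3) / 6 = 1.9500%
Σ(R_i − R̄_i)(R_m − R̄_m) = 277.8150  ⇒  Cov = 277.8150 / 5 = 55.5630
Σ(R_m − R̄_m)² = 170.3350  ⇒  Var(R_m) = 170.3350 / 5 = 34.0670
β = Cov / Var(R_m) = 55.5630 / 34.0670 = 1.6310
MRP = 8.84% − 1.59% = 7.25%
E(R) = R_f + β × MRP = 1.59% + 1.6310 × 7.25% = 13.41%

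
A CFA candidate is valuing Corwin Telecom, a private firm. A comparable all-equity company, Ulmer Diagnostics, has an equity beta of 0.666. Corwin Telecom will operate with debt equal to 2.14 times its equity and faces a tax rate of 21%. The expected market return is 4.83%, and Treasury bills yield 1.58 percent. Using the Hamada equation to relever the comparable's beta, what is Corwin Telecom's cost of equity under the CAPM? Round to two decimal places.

7.40%

β_L = β_U × [1 + (1 − t)(D/E)] = 0.666 × [1 + (1 − 0.21) × 2.14]
    = 0.666 × [1 + 0.79 × 2.14] = 0.666 × 2.6906 = 1.7919
MRP = 4.83% − 1.58% = 3.25%
E(R) = R_f + β_L × MRP = 1.58% + 1.7919 × 3.25% = 7.40%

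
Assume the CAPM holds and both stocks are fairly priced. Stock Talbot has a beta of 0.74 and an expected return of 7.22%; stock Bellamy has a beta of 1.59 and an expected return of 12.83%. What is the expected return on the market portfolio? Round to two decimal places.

Both satisfy E(R) = R_f + β·MRP, so the slope of the SML is
MRP = (12.83% − 7.22%) / (1.59 − 0.74) = 5.61% / 0.85 = 6.6000%
R_f = E(R_Talbot) − β_Talbot·MRP = 7.22% − 0.74 × 6.6000% = 2.3360%
E(R_m) = R_f + MRP = 2.3360% + 6.6000% = 8.94%

8.94%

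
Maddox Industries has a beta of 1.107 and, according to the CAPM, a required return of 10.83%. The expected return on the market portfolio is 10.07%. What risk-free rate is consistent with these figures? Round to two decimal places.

E(R) = R_f + β(E(R_m) − R_f) = R_f(1 − β) + β·E(R_m)
10.83% = R_f × (1 − 1.107) + 1.107 × 10.07%
10.83% = R_f × -0.107 + 11.14749%
R_f = (10.83% − 11.14749%) / -0.107 = 2.97%

2.97%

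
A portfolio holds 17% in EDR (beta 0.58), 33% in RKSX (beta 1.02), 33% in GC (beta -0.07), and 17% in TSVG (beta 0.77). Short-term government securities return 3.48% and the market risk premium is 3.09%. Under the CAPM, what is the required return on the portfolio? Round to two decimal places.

β_P = Σ w_i β_i = 0.17×0.58 + 0.33×1.02 + 0.33×-0.07 + 0.17×0.77 = 0.5430
E(R_P) = R_f + β_P × MRP = 3.48% + 0.5430 × 3.09% = 5.16%

5.16%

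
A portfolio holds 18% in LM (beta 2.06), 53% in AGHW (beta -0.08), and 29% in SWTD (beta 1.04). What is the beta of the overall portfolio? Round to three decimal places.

0.630

β_P = Σ w_i β_i = 0.18×2.06 + 0.53×-0.08 + 0.29×1.04 = 0.6300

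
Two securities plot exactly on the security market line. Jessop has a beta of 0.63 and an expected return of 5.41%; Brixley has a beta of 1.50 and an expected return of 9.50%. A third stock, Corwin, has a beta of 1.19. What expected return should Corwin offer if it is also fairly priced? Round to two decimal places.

8.04%

MRP (SML slope) = (9.50% − 5.41%) / (1.50 − 0.63) = 4.09% / 0.87 = 4.7011%
R_f (intercept) = 5.41% − 0.63 × 4.7011% = 2.4483%
E(R_Corwin) = R_f + β × MRP = 2.4483% + 1.19 × 4.7011% = 8.04%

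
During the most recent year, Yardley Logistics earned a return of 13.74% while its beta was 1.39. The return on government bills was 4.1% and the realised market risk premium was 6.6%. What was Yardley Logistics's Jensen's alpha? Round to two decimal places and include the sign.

CAPM benchmark = R_f + β(R_m − R_f) = 4.1% + 1.39 × 6.6% = 13.2740%
α = actual − benchmark = 13.74% − 13.2740% = +0.47%

+0.47%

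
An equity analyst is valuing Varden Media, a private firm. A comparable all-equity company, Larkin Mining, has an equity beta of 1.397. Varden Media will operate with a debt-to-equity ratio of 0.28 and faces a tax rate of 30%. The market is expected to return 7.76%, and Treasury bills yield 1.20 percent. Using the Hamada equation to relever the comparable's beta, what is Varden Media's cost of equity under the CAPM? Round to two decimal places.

12.16%

β_L = β_U × [1 + (1 − t)(D/E)] = 1.397 × [1 + (1 − 0.30) × 0.28]
    = 1.397 × [1 + 0.70 × 0.28] = 1.397 × 1.1960 = 1.6708
MRP = 7.76% − 1.20% = 6.56%
E(R) = R_f + β_L × MRP = 1.20% + 1.6708 × 6.56% = 12.16%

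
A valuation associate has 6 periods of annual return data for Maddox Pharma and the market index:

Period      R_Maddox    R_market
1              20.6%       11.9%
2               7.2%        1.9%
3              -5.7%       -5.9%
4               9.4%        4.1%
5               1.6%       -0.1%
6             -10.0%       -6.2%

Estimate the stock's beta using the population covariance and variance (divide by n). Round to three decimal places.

1.613

Mean R_i = (20.6 + 7.2 − 5.7 + 9.4 + 1.6 − 10.0) / 6 = 3.8500%
Mean R_m = (11.9 + 1.9 − 5.9 + 4.1 − 0.1 − 6.2) / 6 = 0.9500%
Σ(R_i − R̄_i)(R_m − R̄_m) = 370.8850  ⇒  Cov = 370.8850 / 6 = 61.8142
Σ(R_m − R̄_m)² = 229.8750  ⇒  Var(R_m) = 229.8750 / 6 = 38.3125
β = Cov / Var(R_m) = 61.8142 / 38.3125 = 1.6134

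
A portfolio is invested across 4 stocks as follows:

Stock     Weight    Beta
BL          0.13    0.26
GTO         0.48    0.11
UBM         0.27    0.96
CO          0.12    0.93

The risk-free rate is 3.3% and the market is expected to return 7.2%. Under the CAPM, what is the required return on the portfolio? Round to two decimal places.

β_P = Σ w_i β_i = 0.13×0.26 + 0.48×0.11 + 0.27×0.96 + 0.12×0.93 = 0.4574
MRP = 7.2% − 3.3% = 3.90%
E(R_P) = R_f + β_P × MRP = 3.3% + 0.4574 × 3.9% = 5.08%

5.08%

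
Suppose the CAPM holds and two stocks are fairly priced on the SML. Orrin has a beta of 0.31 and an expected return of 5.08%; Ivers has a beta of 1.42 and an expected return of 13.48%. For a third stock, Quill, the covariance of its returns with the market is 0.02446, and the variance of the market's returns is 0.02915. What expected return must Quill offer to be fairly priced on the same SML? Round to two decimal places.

9.08%

MRP = (13.48% − 5.08%) / (1.42 − 0.31) = 7.5676%
R_f = 5.08% − 0.31 × 7.5676% = 2.7340%
β_Quill = Cov / Var(R_m) = 0.02446 / 0.02915 = 0.8391
E(R_Quill) = R_f + β × MRP = 2.7340% + 0.8391 × 7.5676% = 9.08%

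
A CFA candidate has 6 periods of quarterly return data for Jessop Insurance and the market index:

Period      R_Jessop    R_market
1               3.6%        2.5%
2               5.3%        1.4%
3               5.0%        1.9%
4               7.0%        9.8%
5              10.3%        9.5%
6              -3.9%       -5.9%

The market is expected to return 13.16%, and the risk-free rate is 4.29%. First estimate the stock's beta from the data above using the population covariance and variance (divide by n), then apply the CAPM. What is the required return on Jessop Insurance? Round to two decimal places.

10.91%

Mean R_i = (3.6 + 5.3 + 5.0 + 7.0 + 10.3 − 3.9) / 6 = 4.5500%
Mean R_m = (2.5 + 1.4 + 1.9 + 9.8 + 9.5 − 5.9) / 6 = 3.2000%
Σ(R_i − R̄_i)(R_m − R̄_m) = 128.0200  ⇒  Cov = 128.0200 / 6 = 21.3367
Σ(R_m − R̄_m)² = 171.4800  ⇒  Var(R_m) = 171.4800 / 6 = 28.5800
β = Cov / Var(R_m) = 21.3367 / 28.5800 = 0.7466
MRP = 13.16% − 4.29% = 8.87%
E(R) = R_f + β × MRP = 4.29% + 0.7466 × 8.87% = 10.91%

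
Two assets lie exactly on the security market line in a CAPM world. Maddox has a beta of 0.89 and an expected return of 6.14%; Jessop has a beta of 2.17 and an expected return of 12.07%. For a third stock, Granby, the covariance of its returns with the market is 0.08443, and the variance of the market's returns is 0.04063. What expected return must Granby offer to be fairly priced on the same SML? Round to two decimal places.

11.64%

MRP = (12.07% − 6.14%) / (2.17 − 0.89) = 4.6328%
R_f = 6.14% − 0.89 × 4.6328% = 2.0168%
β_Granby = Cov / Var(R_m) = 0.08443 / 0.04063 = 2.0780
E(R_Granby) = R_f + β × MRP = 2.0168% + 2.0780 × 4.6328% = 11.64%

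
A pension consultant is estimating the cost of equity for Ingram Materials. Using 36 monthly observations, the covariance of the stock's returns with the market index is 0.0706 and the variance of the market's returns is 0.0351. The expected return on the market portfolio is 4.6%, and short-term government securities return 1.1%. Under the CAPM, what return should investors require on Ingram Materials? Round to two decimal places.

β = Cov(R_i, R_m) / Var(R_m) = 0.0706 / 0.0351 = 2.0114
MRP = 4.6% − 1.1% = 3.50%
E(R) = R_f + β × MRP = 1.1% + 2.0114 × 3.5% = 8.14%

8.14%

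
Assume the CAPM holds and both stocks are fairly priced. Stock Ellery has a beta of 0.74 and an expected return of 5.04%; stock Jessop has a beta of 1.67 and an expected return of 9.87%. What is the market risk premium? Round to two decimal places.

5.19%

Both satisfy E(R) = R_f + β·MRP, so the slope of the SML is
MRP = (9.87% − 5.04%) / (1.67 − 0.74) = 4.83% / 0.93 = 5.1935%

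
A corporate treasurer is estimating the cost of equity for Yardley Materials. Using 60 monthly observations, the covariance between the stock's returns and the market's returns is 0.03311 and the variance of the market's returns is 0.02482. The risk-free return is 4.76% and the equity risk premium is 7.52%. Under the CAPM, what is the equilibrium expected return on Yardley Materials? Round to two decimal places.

β = Cov(R_i, R_m) / Var(R_m) = 0.03311 / 0.02482 = 1.3340
E(R) = R_f + β × MRP = 4.76% + 1.3340 × 7.52% = 14.79%

14.79%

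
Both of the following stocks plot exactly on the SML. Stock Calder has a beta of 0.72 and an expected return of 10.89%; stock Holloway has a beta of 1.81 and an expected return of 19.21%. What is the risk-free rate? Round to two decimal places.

Both satisfy E(R) = R_f + β·MRP, so the slope of the SML is
MRP = (19.21% − 10.89%) / (1.81 − 0.72) = 8.32% / 1.09 = 7.6330%
R_f = E(R_Calder) − β_Calder·MRP = 10.89% − 0.72 × 7.6330% = 5.3942%

5.39%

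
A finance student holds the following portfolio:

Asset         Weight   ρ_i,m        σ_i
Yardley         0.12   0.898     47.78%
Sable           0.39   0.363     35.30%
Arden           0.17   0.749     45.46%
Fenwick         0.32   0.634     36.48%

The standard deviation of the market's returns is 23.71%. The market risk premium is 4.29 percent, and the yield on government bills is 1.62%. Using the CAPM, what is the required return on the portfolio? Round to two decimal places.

5.84%

β_Yardley = 0.898 × 47.78% / 23.71% = 1.8096
β_Sable = 0.363 × 35.30% / 23.71% = 0.5404
β_Arden = 0.749 × 45.46% / 23.71% = 1.4361
β_Fenwick = 0.634 × 36.48% / 23.71% = 0.9755
β_P = Σ w_i β_i = 0.12×1.8096 + 0.39×0.5404 + 0.17×1.4361 + 0.32×0.9755 = 0.9842
E(R_P) = R_f + β_P × MRP = 1.62% + 0.9842 × 4.29% = 5.84%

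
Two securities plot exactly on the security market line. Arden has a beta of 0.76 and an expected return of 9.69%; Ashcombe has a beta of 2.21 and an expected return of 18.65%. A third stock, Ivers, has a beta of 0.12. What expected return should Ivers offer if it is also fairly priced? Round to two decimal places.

MRP (SML slope) = (18.65% − 9.69%) / (2.21 − 0.76) = 8.96% / 1.45 = 6.1793%
R_f (intercept) = 9.69% − 0.76 × 6.1793% = 4.9937%
E(R_Ivers) = R_f + β × MRP = 4.9937% + 0.12 × 6.1793% = 5.74%

5.74%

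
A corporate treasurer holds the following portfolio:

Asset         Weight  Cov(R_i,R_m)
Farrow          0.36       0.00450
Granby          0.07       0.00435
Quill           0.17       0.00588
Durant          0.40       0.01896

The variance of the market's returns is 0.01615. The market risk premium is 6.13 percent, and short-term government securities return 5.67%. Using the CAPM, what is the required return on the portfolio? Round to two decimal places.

β_Farrow = 0.00450 / 0.01615 = 0.2786
β_Granby = 0.00435 / 0.01615 = 0.2693
β_Quill = 0.00588 / 0.01615 = 0.3641
β_Durant = 0.01896 / 0.01615 = 1.1740
β_P = Σ w_i β_i = 0.36×0.2786 + 0.07×0.2693 + 0.17×0.3641 + 0.40×1.1740 = 0.6506
E(R_P) = R_f + β_P × MRP = 5.67% + 0.6506 × 6.13% = 9.66%

9.66%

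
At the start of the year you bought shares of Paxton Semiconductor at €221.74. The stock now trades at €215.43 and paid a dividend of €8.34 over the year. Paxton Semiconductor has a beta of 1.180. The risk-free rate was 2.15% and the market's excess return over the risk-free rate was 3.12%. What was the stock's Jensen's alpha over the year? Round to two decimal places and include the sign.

-4.92%

Realised HPR = (P1 + D1 − P0) / P0 = (215.43 + 8.34 − 221.74) / 221.74 = 2.03 / 221.74 = 0.9155%
CAPM required = R_f + β·MRP = 2.15% + 1.180 × 3.12% = 5.83160%
α = realised − required = 0.9155% − 5.83160% = -4.92%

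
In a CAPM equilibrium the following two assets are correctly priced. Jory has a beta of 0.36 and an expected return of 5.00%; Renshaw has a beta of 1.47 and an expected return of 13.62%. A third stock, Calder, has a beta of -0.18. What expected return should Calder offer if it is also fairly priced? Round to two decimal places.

0.81%

MRP (SML slope) = (13.62% − 5.00%) / (1.47 − 0.36) = 8.62% / 1.11 = 7.7658%
R_f (intercept) = 5.00% − 0.36 × 7.7658% = 2.2043%
E(R_Calder) = R_f + β × MRP = 2.2043% + -0.18 × 7.7658% = 0.81%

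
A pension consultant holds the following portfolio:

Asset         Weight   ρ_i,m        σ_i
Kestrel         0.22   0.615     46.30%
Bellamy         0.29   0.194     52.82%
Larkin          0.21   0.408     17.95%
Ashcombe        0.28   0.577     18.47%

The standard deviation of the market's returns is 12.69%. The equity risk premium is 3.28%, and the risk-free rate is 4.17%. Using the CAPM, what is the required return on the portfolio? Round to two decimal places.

β_Kestrel = 0.615 × 46.30% / 12.69% = 2.2439
β_Bellamy = 0.194 × 52.82% / 12.69% = 0.8075
β_Larkin = 0.408 × 17.95% / 12.69% = 0.5771
β_Ashcombe = 0.577 × 18.47% / 12.69% = 0.8398
β_P = Σ w_i β_i = 0.22×2.2439 + 0.29×0.8075 + 0.21×0.5771 + 0.28×0.8398 = 1.0842
E(R_P) = R_f + β_P × MRP = 4.17% + 1.0842 × 3.28% = 7.73%

7.73%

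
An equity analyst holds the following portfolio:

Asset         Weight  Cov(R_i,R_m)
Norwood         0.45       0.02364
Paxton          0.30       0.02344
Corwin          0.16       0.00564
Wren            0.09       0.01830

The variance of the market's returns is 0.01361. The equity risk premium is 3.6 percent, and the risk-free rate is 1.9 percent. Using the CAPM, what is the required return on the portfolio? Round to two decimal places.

7.25%

β_Norwood = 0.02364 / 0.01361 = 1.7370
β_Paxton = 0.02344 / 0.01361 = 1.7223
β_Corwin = 0.00564 / 0.01361 = 0.4144
β_Wren = 0.01830 / 0.01361 = 1.3446
β_P = Σ w_i β_i = 0.45×1.7370 + 0.30×1.7223 + 0.16×0.4144 + 0.09×1.3446 = 1.4857
E(R_P) = R_f + β_P × MRP = 1.9% + 1.4857 × 3.6% = 7.25%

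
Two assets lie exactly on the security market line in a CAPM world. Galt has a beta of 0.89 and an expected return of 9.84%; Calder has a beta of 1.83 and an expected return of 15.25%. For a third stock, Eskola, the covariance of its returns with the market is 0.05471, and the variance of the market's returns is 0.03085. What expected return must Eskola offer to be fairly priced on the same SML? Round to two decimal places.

MRP = (15.25% − 9.84%) / (1.83 − 0.89) = 5.7553%
R_f = 9.84% − 0.89 × 5.7553% = 4.7178%
β_Eskola = Cov / Var(R_m) = 0.05471 / 0.03085 = 1.7734
E(R_Eskola) = R_f + β × MRP = 4.7178% + 1.7734 × 5.7553% = 14.92%

14.92%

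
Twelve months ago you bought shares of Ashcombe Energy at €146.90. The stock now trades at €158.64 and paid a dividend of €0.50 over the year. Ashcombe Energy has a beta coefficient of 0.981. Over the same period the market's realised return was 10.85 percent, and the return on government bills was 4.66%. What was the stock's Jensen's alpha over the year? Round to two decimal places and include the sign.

-2.40%

Realised HPR = (P1 + D1 − P0) / P0 = (158.64 + 0.50 − 146.90) / 146.90 = 12.24 / 146.90 = 8.3322%
MRP = 10.85% − 4.66% = 6.19%
CAPM required = R_f + β·MRP = 4.66% + 0.981 × 6.19% = 10.73239%
α = realised − required = 8.3322% − 10.73239% = -2.40%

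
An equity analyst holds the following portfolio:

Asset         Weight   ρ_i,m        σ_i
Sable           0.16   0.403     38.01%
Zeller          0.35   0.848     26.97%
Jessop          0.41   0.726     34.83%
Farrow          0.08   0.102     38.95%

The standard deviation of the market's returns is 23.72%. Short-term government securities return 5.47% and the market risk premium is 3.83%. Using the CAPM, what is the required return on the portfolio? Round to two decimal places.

8.88%

β_Sable = 0.403 × 38.01% / 23.72% = 0.6458
β_Zeller = 0.848 × 26.97% / 23.72% = 0.9642
β_Jessop = 0.726 × 34.83% / 23.72% = 1.0660
β_Farrow = 0.102 × 38.95% / 23.72% = 0.1675
β_P = Σ w_i β_i = 0.16×0.6458 + 0.35×0.9642 + 0.41×1.0660 + 0.08×0.1675 = 0.8913
E(R_P) = R_f + β_P × MRP = 5.47% + 0.8913 × 3.83% = 8.88%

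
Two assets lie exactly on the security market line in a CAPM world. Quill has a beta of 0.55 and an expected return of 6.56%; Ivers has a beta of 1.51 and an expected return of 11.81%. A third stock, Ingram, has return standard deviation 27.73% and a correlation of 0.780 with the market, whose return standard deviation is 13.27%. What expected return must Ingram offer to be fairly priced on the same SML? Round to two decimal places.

12.47%

MRP = (11.81% − 6.56%) / (1.51 − 0.55) = 5.4688%
R_f = 6.56% − 0.55 × 5.4688% = 3.5522%
β_Ingram = ρ·σ_i/σ_m = 0.780 × 27.73 / 13.27 = 1.6299
E(R_Ingram) = R_f + β × MRP = 3.5522% + 1.6299 × 5.4688% = 12.47%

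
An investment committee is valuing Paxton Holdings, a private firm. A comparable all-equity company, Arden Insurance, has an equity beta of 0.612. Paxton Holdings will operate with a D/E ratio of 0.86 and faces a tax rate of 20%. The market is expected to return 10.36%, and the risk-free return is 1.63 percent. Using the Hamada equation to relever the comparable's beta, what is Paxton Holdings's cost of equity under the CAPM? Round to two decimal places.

β_L = β_U × [1 + (1 − t)(D/E)] = 0.612 × [1 + (1 − 0.20) × 0.86]
    = 0.612 × [1 + 0.80 × 0.86] = 0.612 × 1.6880 = 1.0331
MRP = 10.36% − 1.63% = 8.73%
E(R) = R_f + β_L × MRP = 1.63% + 1.0331 × 8.73% = 10.65%

10.65%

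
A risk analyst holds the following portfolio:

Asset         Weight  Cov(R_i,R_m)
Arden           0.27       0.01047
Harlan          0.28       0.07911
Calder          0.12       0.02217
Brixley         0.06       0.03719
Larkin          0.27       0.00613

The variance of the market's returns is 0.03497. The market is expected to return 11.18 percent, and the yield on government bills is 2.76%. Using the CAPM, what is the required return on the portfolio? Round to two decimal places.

10.35%

β_Arden = 0.01047 / 0.03497 = 0.2994
β_Harlan = 0.07911 / 0.03497 = 2.2622
β_Calder = 0.02217 / 0.03497 = 0.6340
β_Brixley = 0.03719 / 0.03497 = 1.0635
β_Larkin = 0.00613 / 0.03497 = 0.1753
β_P = Σ w_i β_i = 0.27×0.2994 + 0.28×2.2622 + 0.12×0.6340 + 0.06×1.0635 + 0.27×0.1753 = 0.9015
MRP = 11.18% − 2.76% = 8.42%
E(R_P) = R_f + β_P × MRP = 2.76% + 0.9015 × 8.42% = 10.35%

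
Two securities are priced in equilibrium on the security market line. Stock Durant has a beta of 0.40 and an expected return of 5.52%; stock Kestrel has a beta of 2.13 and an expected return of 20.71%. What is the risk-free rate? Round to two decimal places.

Both satisfy E(R) = R_f + β·MRP, so the slope of the SML is
MRP = (20.71% − 5.52%) / (2.13 − 0.40) = 15.19% / 1.73 = 8.7803%
R_f = E(R_Durant) − β_Durant·MRP = 5.52% − 0.40 × 8.7803% = 2.0079%

2.01%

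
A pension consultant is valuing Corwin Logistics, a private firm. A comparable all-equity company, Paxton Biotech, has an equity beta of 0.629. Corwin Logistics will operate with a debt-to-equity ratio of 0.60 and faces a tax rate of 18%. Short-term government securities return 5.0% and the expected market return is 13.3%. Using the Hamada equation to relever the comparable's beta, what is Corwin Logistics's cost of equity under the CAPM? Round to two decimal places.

12.79%

β_L = β_U × [1 + (1 − t)(D/E)] = 0.629 × [1 + (1 − 0.18) × 0.60]
    = 0.629 × [1 + 0.82 × 0.60] = 0.629 × 1.4920 = 0.9385
MRP = 13.3% − 5.0% = 8.30%
E(R) = R_f + β_L × MRP = 5.0% + 0.9385 × 8.3% = 12.79%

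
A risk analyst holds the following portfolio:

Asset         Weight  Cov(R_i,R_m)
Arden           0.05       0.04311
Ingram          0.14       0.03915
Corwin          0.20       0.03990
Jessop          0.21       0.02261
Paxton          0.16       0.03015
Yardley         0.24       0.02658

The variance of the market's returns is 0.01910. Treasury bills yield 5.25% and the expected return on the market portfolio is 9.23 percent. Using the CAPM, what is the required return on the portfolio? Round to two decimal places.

β_Arden = 0.04311 / 0.01910 = 2.2571
β_Ingram = 0.03915 / 0.01910 = 2.0497
β_Corwin = 0.03990 / 0.01910 = 2.0890
β_Jessop = 0.02261 / 0.01910 = 1.1838
β_Paxton = 0.03015 / 0.01910 = 1.5785
β_Yardley = 0.02658 / 0.01910 = 1.3916
β_P = Σ w_i β_i = 0.05×2.2571 + 0.14×2.0497 + 0.20×2.0890 + 0.21×1.1838 + 0.16×1.5785 + 0.24×1.3916 = 1.6528
MRP = 9.23% − 5.25% = 3.98%
E(R_P) = R_f + β_P × MRP = 5.25% + 1.6528 × 3.98% = 11.83%

11.83%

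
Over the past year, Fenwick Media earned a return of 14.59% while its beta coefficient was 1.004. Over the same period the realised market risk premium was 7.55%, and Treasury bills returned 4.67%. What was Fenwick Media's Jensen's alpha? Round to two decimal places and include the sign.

CAPM benchmark = R_f + β(R_m − R_f) = 4.67% + 1.004 × 7.55% = 12.25020%
α = actual − benchmark = 14.59% − 12.25020% = +2.34%

+2.34%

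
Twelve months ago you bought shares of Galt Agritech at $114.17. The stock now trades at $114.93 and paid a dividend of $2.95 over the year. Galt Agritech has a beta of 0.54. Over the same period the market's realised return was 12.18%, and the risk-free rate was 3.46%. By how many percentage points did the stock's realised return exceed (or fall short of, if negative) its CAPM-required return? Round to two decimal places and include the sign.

Realised HPR = (P1 + D1 − P0) / P0 = (114.93 + 2.95 − 114.17) / 114.17 = 3.71 / 114.17 = 3.2495%
MRP = 12.18% − 3.46% = 8.72%
CAPM required = R_f + β·MRP = 3.46% + 0.54 × 8.72% = 8.1688%
α = realised − required = 3.2495% − 8.1688% = -4.92%

-4.92%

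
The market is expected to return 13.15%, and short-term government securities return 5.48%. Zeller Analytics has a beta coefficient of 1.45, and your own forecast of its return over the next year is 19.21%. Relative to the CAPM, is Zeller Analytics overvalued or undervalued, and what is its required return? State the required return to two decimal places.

MRP = 13.15% − 5.48% = 7.67%
Required return = R_f + β·MRP = 5.48% + 1.45 × 7.67% = 16.60%
Forecast 19.21% > required 16.60% → the stock plots above the SML → undervalued.

Undervalued; required return 16.60%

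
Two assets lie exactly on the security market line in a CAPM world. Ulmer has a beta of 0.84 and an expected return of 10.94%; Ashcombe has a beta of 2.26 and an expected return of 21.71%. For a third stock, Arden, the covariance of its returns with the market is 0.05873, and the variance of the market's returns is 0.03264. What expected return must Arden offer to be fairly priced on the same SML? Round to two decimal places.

MRP = (21.71% − 10.94%) / (2.26 − 0.84) = 7.5845%
R_f = 10.94% − 0.84 × 7.5845% = 4.5690%
β_Arden = Cov / Var(R_m) = 0.05873 / 0.03264 = 1.7993
E(R_Arden) = R_f + β × MRP = 4.5690% + 1.7993 × 7.5845% = 18.22%

18.22%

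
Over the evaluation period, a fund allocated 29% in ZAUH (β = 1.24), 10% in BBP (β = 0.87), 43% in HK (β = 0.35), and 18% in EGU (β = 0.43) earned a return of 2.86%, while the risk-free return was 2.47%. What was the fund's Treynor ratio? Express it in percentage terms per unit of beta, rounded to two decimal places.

β_P = 0.29×1.24 + 0.10×0.87 + 0.43×0.35 + 0.18×0.43 = 0.6745
Treynor = (R_P − R_f) / β_P = (2.86% − 2.47%) / 0.6745 = 0.39% / 0.6745 = 0.58%

0.58%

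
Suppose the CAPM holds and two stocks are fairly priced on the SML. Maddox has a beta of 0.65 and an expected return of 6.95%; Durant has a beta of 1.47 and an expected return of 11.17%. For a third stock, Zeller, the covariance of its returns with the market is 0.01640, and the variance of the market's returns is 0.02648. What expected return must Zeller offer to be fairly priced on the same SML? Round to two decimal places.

MRP = (11.17% − 6.95%) / (1.47 − 0.65) = 5.1463%
R_f = 6.95% − 0.65 × 5.1463% = 3.6049%
β_Zeller = Cov / Var(R_m) = 0.01640 / 0.02648 = 0.6193
E(R_Zeller) = R_f + β × MRP = 3.6049% + 0.6193 × 5.1463% = 6.79%

6.79%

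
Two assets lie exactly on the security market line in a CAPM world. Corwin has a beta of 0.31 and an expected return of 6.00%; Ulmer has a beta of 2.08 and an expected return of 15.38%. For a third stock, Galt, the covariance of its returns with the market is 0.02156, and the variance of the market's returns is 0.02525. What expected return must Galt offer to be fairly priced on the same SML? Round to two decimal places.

MRP = (15.38% − 6.00%) / (2.08 − 0.31) = 5.2994%
R_f = 6.00% − 0.31 × 5.2994% = 4.3572%
β_Galt = Cov / Var(R_m) = 0.02156 / 0.02525 = 0.8539
E(R_Galt) = R_f + β × MRP = 4.3572% + 0.8539 × 5.2994% = 8.88%

8.88%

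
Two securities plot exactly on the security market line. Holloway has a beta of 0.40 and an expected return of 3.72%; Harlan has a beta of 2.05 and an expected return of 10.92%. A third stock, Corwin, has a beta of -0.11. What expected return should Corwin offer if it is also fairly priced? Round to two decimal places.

MRP (SML slope) = (10.92% − 3.72%) / (2.05 − 0.40) = 7.20% / 1.65 = 4.3636%
R_f (intercept) = 3.72% − 0.40 × 4.3636% = 1.9746%
E(R_Corwin) = R_f + β × MRP = 1.9746% + -0.11 × 4.3636% = 1.49%

1.49%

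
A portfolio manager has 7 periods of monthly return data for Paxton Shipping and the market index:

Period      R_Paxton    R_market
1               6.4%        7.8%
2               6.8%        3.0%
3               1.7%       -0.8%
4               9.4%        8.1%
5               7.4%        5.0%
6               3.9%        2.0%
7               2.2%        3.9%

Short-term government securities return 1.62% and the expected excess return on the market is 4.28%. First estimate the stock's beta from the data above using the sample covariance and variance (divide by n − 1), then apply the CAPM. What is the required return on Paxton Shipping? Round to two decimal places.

4.60%

Mean R_i = (6.4 + 6.8 + 1.7 + 9.4 + 7.4 + 3.9 + 2.2) / 7 = 5.4000%
Mean R_m = (7.8 + 3.0 − 0.8 + 8.1 + 5.0 + 2.0 + 3.9) / 7 = 4.1429%
Σ(R_i − R̄_i)(R_m − R̄_m) = 41.8800  ⇒  Cov = 41.8800 / 6 = 6.9800
Σ(R_m − R̄_m)² = 60.1571  ⇒  Var(R_m) = 60.1571 / 6 = 10.0262
β = Cov / Var(R_m) = 6.9800 / 10.0262 = 0.6962
E(R) = R_f + β × MRP = 1.62% + 0.6962 × 4.28% = 4.60%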